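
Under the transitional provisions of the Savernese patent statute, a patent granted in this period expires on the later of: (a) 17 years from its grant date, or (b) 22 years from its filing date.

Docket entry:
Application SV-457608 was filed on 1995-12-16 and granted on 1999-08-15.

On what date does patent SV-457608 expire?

2017-12-16

(a) grant + 17 years → 15 August 2016.
(b) filing + 22 years → 16 December 2017.
Later of the two: 16 December 2017.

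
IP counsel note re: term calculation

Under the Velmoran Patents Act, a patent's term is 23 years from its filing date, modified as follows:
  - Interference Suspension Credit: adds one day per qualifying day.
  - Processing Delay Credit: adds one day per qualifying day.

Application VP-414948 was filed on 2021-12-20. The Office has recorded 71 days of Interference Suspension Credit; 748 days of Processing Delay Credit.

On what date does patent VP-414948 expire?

Base term: filing date + 23 years → 20 December 2044.
Interference Suspension Credit: +71 days → 1 March 2045.
Processing Delay Credit: +748 days → 19 March 2047.

March 19, 2047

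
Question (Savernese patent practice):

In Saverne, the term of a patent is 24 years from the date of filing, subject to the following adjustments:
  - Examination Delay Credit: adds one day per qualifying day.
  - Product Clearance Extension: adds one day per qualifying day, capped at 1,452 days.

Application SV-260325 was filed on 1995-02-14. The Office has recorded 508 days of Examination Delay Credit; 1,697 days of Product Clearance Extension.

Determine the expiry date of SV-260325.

Base term: filing date + 24 years → 14 February 2019.
Examination Delay Credit: +508 days → 6 July 2020.
Product Clearance Extension: 1697 days claimed exceeds the 1452-day cap, so +1452 days → 27 June 2024.

2024-06-27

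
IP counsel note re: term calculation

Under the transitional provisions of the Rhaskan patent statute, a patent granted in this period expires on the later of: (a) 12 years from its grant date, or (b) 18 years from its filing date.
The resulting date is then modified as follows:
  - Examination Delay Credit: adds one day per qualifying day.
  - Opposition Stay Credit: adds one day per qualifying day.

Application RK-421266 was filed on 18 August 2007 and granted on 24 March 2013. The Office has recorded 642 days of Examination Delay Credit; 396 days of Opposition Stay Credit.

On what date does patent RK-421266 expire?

June 21, 2028

(a) grant + 12 years → 24 March 2025.
(b) filing + 18 years → 18 August 2025.
Later of the two: 18 August 2025.
Examination Delay Credit: +642 days → 22 May 2027.
Opposition Stay Credit: +396 days → 21 June 2028.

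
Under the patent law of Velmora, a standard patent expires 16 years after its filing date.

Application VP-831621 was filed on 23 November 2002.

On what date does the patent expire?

2018-11-23

Filing date + 16 years → 23 November 2018.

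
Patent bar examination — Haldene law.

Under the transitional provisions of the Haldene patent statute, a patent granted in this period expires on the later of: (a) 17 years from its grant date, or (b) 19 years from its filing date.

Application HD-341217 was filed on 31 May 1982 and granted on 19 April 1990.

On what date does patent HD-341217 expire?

2007-04-19

(a) grant + 17 years → 19 April 2007.
(b) filing + 19 years → 31 May 2001.
Later of the two: 19 April 2007.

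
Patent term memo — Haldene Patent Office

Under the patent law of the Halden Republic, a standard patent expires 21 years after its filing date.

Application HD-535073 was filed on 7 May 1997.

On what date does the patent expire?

Filing date + 21 years → 7 May 2018.

2018-05-07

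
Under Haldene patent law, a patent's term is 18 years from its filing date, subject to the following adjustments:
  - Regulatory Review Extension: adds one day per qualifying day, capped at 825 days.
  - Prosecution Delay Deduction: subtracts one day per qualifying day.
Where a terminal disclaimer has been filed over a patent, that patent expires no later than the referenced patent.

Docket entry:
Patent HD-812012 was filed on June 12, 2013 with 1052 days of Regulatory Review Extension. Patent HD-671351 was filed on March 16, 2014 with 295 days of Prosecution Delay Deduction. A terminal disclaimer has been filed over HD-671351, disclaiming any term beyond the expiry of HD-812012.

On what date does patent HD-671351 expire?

2031-05-26

Natural term of HD-671351:
  Base: filing + 18 years → 16 March 2032.
  Prosecution Delay Deduction: −295 days → 26 May 2031.
Expiry of referenced patent HD-812012:
  Base: filing + 18 years → 12 June 2031.
  Regulatory Review Extension: 1052 days claimed exceeds the 825-day cap, so +825 days → 14 September 2033.
Terminal disclaimer: HD-671351 expires on the earlier of 26 May 2031 and 14 September 2033.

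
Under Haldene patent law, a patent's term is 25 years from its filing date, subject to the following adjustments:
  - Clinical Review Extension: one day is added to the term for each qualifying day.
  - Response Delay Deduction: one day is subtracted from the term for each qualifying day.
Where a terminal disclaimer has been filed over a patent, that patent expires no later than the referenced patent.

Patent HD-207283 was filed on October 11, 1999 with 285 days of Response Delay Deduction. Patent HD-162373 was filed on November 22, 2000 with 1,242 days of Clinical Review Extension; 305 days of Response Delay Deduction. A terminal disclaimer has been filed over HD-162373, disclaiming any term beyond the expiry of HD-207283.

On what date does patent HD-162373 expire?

Natural term of HD-162373:
  Base: filing + 25 years → 22 November 2025.
  Clinical Review Extension: +1242 days → 17 April 2029.
  Response Delay Deduction: −305 days → 16 June 2028.
Expiry of referenced patent HD-207283:
  Base: filing + 25 years → 11 October 2024.
  Response Delay Deduction: −285 days → 31 December 2023.
Terminal disclaimer: HD-162373 expires on the earlier of 16 June 2028 and 31 December 2023.

December 31, 2023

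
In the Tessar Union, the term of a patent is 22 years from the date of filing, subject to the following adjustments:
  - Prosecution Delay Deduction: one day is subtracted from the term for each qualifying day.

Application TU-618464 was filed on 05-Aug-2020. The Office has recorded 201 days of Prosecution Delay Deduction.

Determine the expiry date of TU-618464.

2042-01-16

Base term: filing date + 22 years → 5 August 2042.
Prosecution Delay Deduction: −201 days → 16 January 2042.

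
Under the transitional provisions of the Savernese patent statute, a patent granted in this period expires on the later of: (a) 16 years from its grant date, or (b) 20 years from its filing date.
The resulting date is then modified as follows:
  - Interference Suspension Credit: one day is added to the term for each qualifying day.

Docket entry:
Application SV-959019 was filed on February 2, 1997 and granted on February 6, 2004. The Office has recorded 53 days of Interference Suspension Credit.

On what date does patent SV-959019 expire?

(a) grant + 16 years → 6 February 2020.
(b) filing + 20 years → 2 February 2017.
Later of the two: 6 February 2020.
Interference Suspension Credit: +53 days → 30 March 2020.

2020-03-30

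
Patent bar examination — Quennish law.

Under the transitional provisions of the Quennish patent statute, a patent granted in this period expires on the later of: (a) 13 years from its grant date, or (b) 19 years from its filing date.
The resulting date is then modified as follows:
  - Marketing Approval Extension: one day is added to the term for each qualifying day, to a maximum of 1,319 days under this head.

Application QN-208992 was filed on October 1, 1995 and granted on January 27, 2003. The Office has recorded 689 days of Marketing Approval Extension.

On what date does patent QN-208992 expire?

(a) grant + 13 years → 27 January 2016.
(b) filing + 19 years → 1 October 2014.
Later of the two: 27 January 2016.
Marketing Approval Extension: 689 days (within the 1319-day cap) → +689 days → 16 December 2017.

2017-12-16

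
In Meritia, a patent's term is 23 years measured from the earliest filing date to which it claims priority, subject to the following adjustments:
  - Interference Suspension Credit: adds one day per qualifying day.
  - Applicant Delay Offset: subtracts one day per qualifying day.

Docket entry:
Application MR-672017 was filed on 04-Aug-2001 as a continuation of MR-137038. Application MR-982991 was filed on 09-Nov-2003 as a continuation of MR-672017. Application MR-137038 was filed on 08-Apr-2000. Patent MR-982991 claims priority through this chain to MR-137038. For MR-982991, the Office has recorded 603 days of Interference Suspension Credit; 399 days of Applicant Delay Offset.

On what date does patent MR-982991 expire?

Earliest priority filing: 8 April 2000.
Base term: 8 April 2000 + 23 years → 8 April 2023.
Interference Suspension Credit: +603 days → 1 December 2024.
Applicant Delay Offset: −399 days → 29 October 2023.

October 29, 2023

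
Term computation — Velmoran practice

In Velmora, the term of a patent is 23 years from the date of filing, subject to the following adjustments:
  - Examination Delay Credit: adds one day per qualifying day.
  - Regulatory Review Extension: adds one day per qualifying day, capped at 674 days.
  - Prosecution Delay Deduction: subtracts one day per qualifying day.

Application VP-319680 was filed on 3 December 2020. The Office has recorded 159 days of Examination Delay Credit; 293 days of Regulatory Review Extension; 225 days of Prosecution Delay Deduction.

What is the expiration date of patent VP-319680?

July 17, 2044

Base term: filing date + 23 years → 3 December 2043.
Examination Delay Credit: +159 days → 10 May 2044.
Regulatory Review Extension: 293 days (within the 674-day cap) → +293 days → 27 February 2045.
Prosecution Delay Deduction: −225 days → 17 July 2044.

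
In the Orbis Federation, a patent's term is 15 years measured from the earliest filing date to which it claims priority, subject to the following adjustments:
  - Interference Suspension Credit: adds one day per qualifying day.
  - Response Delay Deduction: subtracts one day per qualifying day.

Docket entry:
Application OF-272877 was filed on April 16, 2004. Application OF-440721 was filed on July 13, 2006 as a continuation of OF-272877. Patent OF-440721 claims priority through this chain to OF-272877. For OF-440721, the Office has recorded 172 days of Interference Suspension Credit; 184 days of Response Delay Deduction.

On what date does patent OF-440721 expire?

Earliest priority filing: 16 April 2004.
Base term: 16 April 2004 + 15 years → 16 April 2019.
Interference Suspension Credit: +172 days → 5 October 2019.
Response Delay Deduction: −184 days → 4 April 2019.

April 4, 2019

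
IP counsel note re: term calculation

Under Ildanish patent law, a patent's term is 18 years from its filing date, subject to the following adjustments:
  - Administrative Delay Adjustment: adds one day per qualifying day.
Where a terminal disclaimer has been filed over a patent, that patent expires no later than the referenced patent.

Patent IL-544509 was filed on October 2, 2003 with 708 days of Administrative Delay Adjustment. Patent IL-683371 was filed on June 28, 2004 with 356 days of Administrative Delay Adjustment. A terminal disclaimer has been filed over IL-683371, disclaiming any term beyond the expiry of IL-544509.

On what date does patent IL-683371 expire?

Natural term of IL-683371:
  Base: filing + 18 years → 28 June 2022.
  Administrative Delay Adjustment: +356 days → 19 June 2023.
Expiry of referenced patent IL-544509:
  Base: filing + 18 years → 2 October 2021.
  Administrative Delay Adjustment: +708 days → 10 September 2023.
Terminal disclaimer: IL-683371 expires on the earlier of 19 June 2023 and 10 September 2023.

June 19, 2023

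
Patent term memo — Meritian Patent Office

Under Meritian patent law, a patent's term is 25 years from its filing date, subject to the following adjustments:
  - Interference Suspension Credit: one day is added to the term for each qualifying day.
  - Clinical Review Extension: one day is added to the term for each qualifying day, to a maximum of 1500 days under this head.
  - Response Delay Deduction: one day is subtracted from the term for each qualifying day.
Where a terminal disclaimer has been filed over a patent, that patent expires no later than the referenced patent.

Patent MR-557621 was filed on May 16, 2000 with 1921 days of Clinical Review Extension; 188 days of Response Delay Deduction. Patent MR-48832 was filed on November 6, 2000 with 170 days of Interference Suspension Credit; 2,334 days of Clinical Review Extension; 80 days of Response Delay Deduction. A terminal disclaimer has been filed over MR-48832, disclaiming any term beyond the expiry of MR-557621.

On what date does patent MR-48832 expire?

Natural term of MR-48832:
  Base: filing + 25 years → 6 November 2025.
  Interference Suspension Credit: +170 days → 25 April 2026.
  Clinical Review Extension: 2334 days claimed exceeds the 1500-day cap, so +1500 days → 3 June 2030.
  Response Delay Deduction: −80 days → 15 March 2030.
Expiry of referenced patent MR-557621:
  Base: filing + 25 years → 16 May 2025.
  Clinical Review Extension: 1921 days claimed exceeds the 1500-day cap, so +1500 days → 24 June 2029.
  Response Delay Deduction: −188 days → 18 December 2028.
Terminal disclaimer: MR-48832 expires on the earlier of 15 March 2030 and 18 December 2028.

2028-12-18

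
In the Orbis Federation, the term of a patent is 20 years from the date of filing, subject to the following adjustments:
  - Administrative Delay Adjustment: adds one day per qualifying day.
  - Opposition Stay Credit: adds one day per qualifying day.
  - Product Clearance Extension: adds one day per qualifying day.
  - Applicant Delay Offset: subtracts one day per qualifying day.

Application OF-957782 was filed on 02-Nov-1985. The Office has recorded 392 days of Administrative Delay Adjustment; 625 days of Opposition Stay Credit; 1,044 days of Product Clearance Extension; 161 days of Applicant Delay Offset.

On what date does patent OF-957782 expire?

Base term: filing date + 20 years → 2 November 2005.
Administrative Delay Adjustment: +392 days → 29 November 2006.
Opposition Stay Credit: +625 days → 15 August 2008.
Product Clearance Extension: +1044 days → 25 June 2011.
Applicant Delay Offset: −161 days → 15 January 2011.

2011-01-15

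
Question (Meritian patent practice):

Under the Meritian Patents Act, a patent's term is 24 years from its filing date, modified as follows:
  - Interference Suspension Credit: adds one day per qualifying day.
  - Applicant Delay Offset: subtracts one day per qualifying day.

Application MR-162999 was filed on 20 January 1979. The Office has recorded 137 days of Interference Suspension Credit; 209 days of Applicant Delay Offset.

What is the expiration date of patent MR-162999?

Base term: filing date + 24 years → 20 January 2003.
Interference Suspension Credit: +137 days → 6 June 2003.
Applicant Delay Offset: −209 days → 9 November 2002.

November 9, 2002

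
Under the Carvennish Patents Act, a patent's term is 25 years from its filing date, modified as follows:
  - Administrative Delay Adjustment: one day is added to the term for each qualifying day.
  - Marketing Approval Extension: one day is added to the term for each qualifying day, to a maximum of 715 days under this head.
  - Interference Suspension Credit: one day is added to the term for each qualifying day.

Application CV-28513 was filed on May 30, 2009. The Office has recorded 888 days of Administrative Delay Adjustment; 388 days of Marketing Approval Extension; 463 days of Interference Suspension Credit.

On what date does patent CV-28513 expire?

Base term: filing date + 25 years → 30 May 2034.
Administrative Delay Adjustment: +888 days → 3 November 2036.
Marketing Approval Extension: 388 days (within the 715-day cap) → +388 days → 26 November 2037.
Interference Suspension Credit: +463 days → 4 March 2039.

2039-03-04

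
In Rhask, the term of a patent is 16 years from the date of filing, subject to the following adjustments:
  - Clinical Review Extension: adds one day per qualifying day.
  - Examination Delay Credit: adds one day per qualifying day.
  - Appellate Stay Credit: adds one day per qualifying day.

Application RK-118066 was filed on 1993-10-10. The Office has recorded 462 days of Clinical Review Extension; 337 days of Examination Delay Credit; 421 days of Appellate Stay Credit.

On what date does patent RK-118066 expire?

February 11, 2013

Base term: filing date + 16 years → 10 October 2009.
Clinical Review Extension: +462 days → 15 January 2011.
Examination Delay Credit: +337 days → 18 December 2011.
Appellate Stay Credit: +421 days → 11 February 2013.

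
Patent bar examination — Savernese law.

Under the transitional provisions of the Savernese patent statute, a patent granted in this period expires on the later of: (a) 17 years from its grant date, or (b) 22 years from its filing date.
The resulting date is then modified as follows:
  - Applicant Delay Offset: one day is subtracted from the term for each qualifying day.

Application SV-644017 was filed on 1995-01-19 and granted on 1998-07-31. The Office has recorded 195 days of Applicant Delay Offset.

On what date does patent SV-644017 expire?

2016-07-08

(a) grant + 17 years → 31 July 2015.
(b) filing + 22 years → 19 January 2017.
Later of the two: 19 January 2017.
Applicant Delay Offset: −195 days → 8 July 2016.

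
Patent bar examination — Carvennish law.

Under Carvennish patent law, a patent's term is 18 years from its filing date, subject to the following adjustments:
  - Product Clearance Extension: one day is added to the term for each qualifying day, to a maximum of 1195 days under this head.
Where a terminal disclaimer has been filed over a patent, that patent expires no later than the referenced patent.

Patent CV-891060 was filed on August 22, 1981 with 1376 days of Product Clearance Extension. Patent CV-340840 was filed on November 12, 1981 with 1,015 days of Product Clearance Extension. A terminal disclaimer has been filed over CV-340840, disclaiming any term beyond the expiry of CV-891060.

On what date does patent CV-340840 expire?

Natural term of CV-340840:
  Base: filing + 18 years → 12 November 1999.
  Product Clearance Extension: 1015 days (within the 1195-day cap) → +1015 days → 23 August 2002.
Expiry of referenced patent CV-891060:
  Base: filing + 18 years → 22 August 1999.
  Product Clearance Extension: 1376 days claimed exceeds the 1195-day cap, so +1195 days → 29 November 2002.
Terminal disclaimer: CV-340840 expires on the earlier of 23 August 2002 and 29 November 2002.

August 23, 2002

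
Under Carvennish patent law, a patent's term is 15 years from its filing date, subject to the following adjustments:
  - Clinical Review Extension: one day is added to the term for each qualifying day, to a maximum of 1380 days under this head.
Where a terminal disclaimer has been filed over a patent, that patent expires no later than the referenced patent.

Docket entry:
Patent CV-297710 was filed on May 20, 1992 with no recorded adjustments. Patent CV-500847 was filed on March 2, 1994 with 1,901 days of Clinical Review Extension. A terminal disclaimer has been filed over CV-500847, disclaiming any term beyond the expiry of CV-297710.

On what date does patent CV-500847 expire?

May 20, 2007

Natural term of CV-500847:
  Base: filing + 15 years → 2 March 2009.
  Clinical Review Extension: 1901 days claimed exceeds the 1380-day cap, so +1380 days → 11 December 2012.
Expiry of referenced patent CV-297710:
  Base: filing + 15 years → 20 May 2007.
Terminal disclaimer: CV-500847 expires on the earlier of 11 December 2012 and 20 May 2007.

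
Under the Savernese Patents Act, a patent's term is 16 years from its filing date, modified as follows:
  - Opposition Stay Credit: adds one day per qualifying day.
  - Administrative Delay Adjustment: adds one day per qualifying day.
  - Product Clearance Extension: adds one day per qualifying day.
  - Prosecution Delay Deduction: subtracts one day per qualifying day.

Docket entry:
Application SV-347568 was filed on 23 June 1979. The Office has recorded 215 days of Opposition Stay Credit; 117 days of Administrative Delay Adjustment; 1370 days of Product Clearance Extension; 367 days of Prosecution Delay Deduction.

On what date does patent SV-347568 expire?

Base term: filing date + 16 years → 23 June 1995.
Opposition Stay Credit: +215 days → 24 January 1996.
Administrative Delay Adjustment: +117 days → 20 May 1996.
Product Clearance Extension: +1370 days → 19 February 2000.
Prosecution Delay Deduction: −367 days → 17 February 1999.

1999-02-17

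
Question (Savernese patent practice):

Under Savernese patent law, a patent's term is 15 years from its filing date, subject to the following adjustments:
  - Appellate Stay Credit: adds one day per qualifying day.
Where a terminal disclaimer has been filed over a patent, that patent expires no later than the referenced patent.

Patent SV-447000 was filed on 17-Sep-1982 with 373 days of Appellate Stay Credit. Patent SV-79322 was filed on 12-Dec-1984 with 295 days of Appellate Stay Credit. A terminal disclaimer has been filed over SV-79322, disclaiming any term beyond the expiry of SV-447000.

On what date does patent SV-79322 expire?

Natural term of SV-79322:
  Base: filing + 15 years → 12 December 1999.
  Appellate Stay Credit: +295 days → 2 October 2000.
Expiry of referenced patent SV-447000:
  Base: filing + 15 years → 17 September 1997.
  Appellate Stay Credit: +373 days → 25 September 1998.
Terminal disclaimer: SV-79322 expires on the earlier of 2 October 2000 and 25 September 1998.

1998-09-25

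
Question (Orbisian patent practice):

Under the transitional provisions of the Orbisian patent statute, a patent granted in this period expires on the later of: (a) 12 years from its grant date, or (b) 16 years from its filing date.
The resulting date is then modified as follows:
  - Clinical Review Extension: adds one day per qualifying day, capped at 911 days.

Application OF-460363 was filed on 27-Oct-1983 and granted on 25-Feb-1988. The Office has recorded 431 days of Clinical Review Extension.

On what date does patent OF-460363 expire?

(a) grant + 12 years → 25 February 2000.
(b) filing + 16 years → 27 October 1999.
Later of the two: 25 February 2000.
Clinical Review Extension: 431 days (within the 911-day cap) → +431 days → 1 May 2001.

2001-05-01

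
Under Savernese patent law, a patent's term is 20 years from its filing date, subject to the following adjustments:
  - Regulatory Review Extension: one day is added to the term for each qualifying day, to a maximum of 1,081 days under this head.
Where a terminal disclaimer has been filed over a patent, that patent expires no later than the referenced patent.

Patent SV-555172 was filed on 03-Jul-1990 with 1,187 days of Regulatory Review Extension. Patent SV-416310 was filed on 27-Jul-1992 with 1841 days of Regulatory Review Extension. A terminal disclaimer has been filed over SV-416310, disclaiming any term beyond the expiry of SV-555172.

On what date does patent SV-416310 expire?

2013-06-18

Natural term of SV-416310:
  Base: filing + 20 years → 27 July 2012.
  Regulatory Review Extension: 1841 days claimed exceeds the 1081-day cap, so +1081 days → 13 July 2015.
Expiry of referenced patent SV-555172:
  Base: filing + 20 years → 3 July 2010.
  Regulatory Review Extension: 1187 days claimed exceeds the 1081-day cap, so +1081 days → 18 June 2013.
Terminal disclaimer: SV-416310 expires on the earlier of 13 July 2015 and 18 June 2013.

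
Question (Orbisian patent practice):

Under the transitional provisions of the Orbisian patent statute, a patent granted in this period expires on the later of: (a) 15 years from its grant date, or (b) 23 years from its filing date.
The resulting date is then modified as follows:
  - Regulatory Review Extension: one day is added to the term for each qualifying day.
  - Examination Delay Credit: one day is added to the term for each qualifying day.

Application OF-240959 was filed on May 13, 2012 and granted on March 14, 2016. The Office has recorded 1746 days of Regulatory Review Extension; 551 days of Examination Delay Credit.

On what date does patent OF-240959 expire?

(a) grant + 15 years → 14 March 2031.
(b) filing + 23 years → 13 May 2035.
Later of the two: 13 May 2035.
Regulatory Review Extension: +1746 days → 22 February 2040.
Examination Delay Credit: +551 days → 26 August 2041.

August 26, 2041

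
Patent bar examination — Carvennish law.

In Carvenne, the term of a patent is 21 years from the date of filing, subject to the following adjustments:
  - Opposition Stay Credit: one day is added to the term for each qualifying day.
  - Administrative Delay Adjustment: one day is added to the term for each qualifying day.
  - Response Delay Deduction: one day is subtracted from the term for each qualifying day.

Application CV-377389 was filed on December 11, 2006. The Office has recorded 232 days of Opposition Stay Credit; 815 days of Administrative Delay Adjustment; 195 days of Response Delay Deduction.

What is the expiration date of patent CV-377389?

April 11, 2030

Base term: filing date + 21 years → 11 December 2027.
Opposition Stay Credit: +232 days → 30 July 2028.
Administrative Delay Adjustment: +815 days → 23 October 2030.
Response Delay Deduction: −195 days → 11 April 2030.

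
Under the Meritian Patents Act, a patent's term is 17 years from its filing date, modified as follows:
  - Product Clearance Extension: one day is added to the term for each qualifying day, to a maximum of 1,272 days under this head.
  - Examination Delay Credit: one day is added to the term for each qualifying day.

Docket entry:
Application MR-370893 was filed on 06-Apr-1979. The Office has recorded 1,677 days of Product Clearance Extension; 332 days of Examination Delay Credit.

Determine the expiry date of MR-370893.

Base term: filing date + 17 years → 6 April 1996.
Product Clearance Extension: 1677 days claimed exceeds the 1272-day cap, so +1272 days → 30 September 1999.
Examination Delay Credit: +332 days → 27 August 2000.

2000-08-27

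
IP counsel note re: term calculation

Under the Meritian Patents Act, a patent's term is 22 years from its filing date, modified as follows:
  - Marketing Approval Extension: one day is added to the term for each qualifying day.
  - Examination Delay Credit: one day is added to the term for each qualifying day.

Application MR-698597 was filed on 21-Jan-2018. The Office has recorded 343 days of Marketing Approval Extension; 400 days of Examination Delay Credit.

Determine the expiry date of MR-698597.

2042-02-02

Base term: filing date + 22 years → 21 January 2040.
Marketing Approval Extension: +343 days → 29 December 2040.
Examination Delay Credit: +400 days → 2 February 2042.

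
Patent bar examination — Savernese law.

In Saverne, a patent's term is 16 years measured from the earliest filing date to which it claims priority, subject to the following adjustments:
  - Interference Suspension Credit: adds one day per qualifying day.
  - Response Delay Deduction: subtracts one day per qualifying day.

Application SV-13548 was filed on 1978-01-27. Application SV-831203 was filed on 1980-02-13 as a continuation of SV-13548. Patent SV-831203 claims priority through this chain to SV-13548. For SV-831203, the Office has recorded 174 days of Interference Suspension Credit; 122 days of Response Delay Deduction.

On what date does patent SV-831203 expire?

Earliest priority filing: 27 January 1978.
Base term: 27 January 1978 + 16 years → 27 January 1994.
Interference Suspension Credit: +174 days → 20 July 1994.
Response Delay Deduction: −122 days → 20 March 1994.

1994-03-20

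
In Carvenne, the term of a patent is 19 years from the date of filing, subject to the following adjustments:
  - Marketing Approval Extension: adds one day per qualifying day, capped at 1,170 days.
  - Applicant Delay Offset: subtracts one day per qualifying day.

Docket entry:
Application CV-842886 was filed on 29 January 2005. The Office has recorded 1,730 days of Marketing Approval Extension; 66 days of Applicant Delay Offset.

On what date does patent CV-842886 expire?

Base term: filing date + 19 years → 29 January 2024.
Marketing Approval Extension: 1730 days claimed exceeds the 1170-day cap, so +1170 days → 13 April 2027.
Applicant Delay Offset: −66 days → 6 February 2027.

February 6, 2027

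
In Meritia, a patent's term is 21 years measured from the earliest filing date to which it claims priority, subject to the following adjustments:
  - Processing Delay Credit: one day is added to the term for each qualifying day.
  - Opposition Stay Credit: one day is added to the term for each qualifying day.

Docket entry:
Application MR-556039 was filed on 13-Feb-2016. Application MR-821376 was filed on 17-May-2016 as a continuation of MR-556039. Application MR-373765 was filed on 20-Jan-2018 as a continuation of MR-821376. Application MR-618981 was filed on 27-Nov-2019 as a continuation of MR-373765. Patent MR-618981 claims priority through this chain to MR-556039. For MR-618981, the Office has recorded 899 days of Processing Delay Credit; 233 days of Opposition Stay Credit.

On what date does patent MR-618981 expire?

March 21, 2040

Earliest priority filing: 13 February 2016.
Base term: 13 February 2016 + 21 years → 13 February 2037.
Processing Delay Credit: +899 days → 1 August 2039.
Opposition Stay Credit: +233 days → 21 March 2040.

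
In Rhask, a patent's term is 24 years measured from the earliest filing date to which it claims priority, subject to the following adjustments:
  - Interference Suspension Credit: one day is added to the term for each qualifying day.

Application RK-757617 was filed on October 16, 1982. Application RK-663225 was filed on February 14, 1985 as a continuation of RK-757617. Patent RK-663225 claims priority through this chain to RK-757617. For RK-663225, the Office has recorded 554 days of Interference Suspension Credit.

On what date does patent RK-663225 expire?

Earliest priority filing: 16 October 1982.
Base term: 16 October 1982 + 24 years → 16 October 2006.
Interference Suspension Credit: +554 days → 22 April 2008.

2008-04-22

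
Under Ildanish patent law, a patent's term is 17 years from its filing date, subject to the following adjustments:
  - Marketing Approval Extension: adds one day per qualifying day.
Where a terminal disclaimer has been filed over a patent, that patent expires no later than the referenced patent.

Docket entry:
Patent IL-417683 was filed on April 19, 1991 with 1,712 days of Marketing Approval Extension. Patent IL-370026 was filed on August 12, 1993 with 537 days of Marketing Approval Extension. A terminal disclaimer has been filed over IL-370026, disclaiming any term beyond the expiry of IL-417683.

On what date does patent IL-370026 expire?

2012-01-31

Natural term of IL-370026:
  Base: filing + 17 years → 12 August 2010.
  Marketing Approval Extension: +537 days → 31 January 2012.
Expiry of referenced patent IL-417683:
  Base: filing + 17 years → 19 April 2008.
  Marketing Approval Extension: +1712 days → 26 December 2012.
Terminal disclaimer: IL-370026 expires on the earlier of 31 January 2012 and 26 December 2012.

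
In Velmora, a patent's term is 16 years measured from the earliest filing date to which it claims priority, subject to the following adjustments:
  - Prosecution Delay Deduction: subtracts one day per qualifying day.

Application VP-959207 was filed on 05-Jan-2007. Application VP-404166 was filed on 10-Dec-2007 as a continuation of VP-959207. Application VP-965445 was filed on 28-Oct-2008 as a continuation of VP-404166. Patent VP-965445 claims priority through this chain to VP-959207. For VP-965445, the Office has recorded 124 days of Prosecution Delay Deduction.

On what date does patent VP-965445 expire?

Earliest priority filing: 5 January 2007.
Base term: 5 January 2007 + 16 years → 5 January 2023.
Prosecution Delay Deduction: −124 days → 3 September 2022.

2022-09-03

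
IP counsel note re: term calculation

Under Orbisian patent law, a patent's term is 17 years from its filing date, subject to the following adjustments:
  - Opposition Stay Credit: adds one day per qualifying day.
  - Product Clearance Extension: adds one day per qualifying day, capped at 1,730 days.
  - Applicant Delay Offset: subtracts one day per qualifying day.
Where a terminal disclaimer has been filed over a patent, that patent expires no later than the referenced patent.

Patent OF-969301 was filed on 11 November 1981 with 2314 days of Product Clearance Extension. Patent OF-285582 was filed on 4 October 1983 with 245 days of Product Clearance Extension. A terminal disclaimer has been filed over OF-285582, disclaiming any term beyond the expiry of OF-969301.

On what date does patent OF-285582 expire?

Natural term of OF-285582:
  Base: filing + 17 years → 4 October 2000.
  Product Clearance Extension: 245 days (within the 1730-day cap) → +245 days → 6 June 2001.
Expiry of referenced patent OF-969301:
  Base: filing + 17 years → 11 November 1998.
  Product Clearance Extension: 2314 days claimed exceeds the 1730-day cap, so +1730 days → 7 August 2003.
Terminal disclaimer: OF-285582 expires on the earlier of 6 June 2001 and 7 August 2003.

June 6, 2001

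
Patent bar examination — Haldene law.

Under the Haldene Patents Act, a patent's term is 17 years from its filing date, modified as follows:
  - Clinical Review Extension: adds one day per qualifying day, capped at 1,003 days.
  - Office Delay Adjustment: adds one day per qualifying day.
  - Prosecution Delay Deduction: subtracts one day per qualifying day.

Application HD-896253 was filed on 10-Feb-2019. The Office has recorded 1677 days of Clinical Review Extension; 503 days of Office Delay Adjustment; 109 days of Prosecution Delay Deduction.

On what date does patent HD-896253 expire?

Base term: filing date + 17 years → 10 February 2036.
Clinical Review Extension: 1677 days claimed exceeds the 1003-day cap, so +1003 days → 9 November 2038.
Office Delay Adjustment: +503 days → 26 March 2040.
Prosecution Delay Deduction: −109 days → 8 December 2039.

December 8, 2039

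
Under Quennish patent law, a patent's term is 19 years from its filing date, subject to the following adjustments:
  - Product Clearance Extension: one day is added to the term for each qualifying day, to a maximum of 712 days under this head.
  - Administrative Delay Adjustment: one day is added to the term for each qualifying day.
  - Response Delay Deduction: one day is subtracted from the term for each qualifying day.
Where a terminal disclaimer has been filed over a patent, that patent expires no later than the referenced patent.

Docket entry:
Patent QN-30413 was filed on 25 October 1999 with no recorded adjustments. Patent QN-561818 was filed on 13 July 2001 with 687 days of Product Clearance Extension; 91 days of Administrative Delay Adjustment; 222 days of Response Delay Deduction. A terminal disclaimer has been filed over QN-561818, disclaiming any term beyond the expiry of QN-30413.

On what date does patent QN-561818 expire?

2018-10-25

Natural term of QN-561818:
  Base: filing + 19 years → 13 July 2020.
  Product Clearance Extension: 687 days (within the 712-day cap) → +687 days → 31 May 2022.
  Administrative Delay Adjustment: +91 days → 30 August 2022.
  Response Delay Deduction: −222 days → 20 January 2022.
Expiry of referenced patent QN-30413:
  Base: filing + 19 years → 25 October 2018.
Terminal disclaimer: QN-561818 expires on the earlier of 20 January 2022 and 25 October 2018.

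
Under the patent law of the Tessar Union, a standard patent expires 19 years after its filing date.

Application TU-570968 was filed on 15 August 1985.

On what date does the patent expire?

August 15, 2004

Filing date + 19 years → 15 August 2004.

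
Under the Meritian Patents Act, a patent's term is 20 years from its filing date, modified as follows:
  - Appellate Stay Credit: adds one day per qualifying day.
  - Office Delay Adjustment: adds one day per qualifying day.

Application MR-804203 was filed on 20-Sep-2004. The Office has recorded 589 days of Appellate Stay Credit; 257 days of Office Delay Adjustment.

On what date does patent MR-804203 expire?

2027-01-14

Base term: filing date + 20 years → 20 September 2024.
Appellate Stay Credit: +589 days → 2 May 2026.
Office Delay Adjustment: +257 days → 14 January 2027.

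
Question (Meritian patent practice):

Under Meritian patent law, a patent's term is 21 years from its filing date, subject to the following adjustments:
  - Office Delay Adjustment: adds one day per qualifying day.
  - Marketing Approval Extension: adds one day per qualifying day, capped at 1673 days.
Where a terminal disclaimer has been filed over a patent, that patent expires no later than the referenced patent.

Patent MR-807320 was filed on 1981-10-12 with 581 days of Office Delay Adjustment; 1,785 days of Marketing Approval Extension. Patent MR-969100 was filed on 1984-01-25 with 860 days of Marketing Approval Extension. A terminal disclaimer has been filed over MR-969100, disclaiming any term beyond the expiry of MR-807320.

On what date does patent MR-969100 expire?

June 4, 2007

Natural term of MR-969100:
  Base: filing + 21 years → 25 January 2005.
  Marketing Approval Extension: 860 days (within the 1673-day cap) → +860 days → 4 June 2007.
Expiry of referenced patent MR-807320:
  Base: filing + 21 years → 12 October 2002.
  Office Delay Adjustment: +581 days → 15 May 2004.
  Marketing Approval Extension: 1785 days claimed exceeds the 1673-day cap, so +1673 days → 13 December 2008.
Terminal disclaimer: MR-969100 expires on the earlier of 4 June 2007 and 13 December 2008.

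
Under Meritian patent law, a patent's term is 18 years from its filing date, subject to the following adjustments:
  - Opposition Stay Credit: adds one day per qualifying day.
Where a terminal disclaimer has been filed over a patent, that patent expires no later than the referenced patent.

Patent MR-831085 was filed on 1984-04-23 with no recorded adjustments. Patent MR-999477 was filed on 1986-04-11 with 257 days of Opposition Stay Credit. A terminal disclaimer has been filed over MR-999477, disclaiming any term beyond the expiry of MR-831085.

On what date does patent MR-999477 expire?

Natural term of MR-999477:
  Base: filing + 18 years → 11 April 2004.
  Opposition Stay Credit: +257 days → 24 December 2004.
Expiry of referenced patent MR-831085:
  Base: filing + 18 years → 23 April 2002.
Terminal disclaimer: MR-999477 expires on the earlier of 24 December 2004 and 23 April 2002.

April 23, 2002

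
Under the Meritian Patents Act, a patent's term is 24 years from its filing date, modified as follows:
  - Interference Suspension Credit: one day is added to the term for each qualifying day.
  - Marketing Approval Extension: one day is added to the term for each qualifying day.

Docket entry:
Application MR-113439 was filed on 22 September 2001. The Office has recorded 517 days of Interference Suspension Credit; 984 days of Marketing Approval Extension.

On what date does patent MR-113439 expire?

2029-11-01

Base term: filing date + 24 years → 22 September 2025.
Interference Suspension Credit: +517 days → 21 February 2027.
Marketing Approval Extension: +984 days → 1 November 2029.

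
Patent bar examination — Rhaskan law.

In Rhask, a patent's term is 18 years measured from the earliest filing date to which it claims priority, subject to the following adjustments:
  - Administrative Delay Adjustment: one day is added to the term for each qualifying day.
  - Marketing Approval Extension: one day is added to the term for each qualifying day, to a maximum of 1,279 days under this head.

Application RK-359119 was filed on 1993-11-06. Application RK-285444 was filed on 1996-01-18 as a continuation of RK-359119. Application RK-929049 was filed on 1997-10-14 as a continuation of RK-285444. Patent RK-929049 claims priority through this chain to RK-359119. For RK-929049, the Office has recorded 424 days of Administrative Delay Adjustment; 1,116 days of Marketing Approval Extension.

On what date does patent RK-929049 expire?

Earliest priority filing: 6 November 1993.
Base term: 6 November 1993 + 18 years → 6 November 2011.
Administrative Delay Adjustment: +424 days → 3 January 2013.
Marketing Approval Extension: 1116 days (within the 1279-day cap) → +1116 days → 24 January 2016.

January 24, 2016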